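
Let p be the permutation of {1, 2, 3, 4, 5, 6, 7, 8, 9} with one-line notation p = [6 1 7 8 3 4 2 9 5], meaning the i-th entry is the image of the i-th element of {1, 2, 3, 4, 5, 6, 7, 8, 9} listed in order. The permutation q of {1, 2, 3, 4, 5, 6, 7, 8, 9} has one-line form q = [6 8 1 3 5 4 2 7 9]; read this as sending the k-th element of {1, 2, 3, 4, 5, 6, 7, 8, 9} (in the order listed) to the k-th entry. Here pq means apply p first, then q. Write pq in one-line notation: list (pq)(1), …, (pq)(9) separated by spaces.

4 6 2 7 1 3 8 9 5

Chase each element through p then q: 1 → 6 → 4; 2 → 1 → 6; 3 → 7 → 2; 4 → 8 → 7; 5 → 3 → 1; 6 → 4 → 3; 7 → 2 → 8; 8 → 9 → 9; 9 → 5 → 5.
So pq in one-line form is 4 6 2 7 1 3 8 9 5.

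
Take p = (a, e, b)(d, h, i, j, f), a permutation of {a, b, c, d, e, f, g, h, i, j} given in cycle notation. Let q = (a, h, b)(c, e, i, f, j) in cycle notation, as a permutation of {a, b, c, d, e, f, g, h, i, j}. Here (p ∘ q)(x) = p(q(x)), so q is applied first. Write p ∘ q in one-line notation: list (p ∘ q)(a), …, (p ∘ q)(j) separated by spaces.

i e b h j f g a d c

(p ∘ q)(x) = p(q(x)). Computing each image: p(q(a)) = p(h) = i, p(q(b)) = p(a) = e, p(q(c)) = p(e) = b, p(q(d)) = p(d) = h, p(q(e)) = p(i) = j, p(q(f)) = p(j) = f, p(q(g)) = p(g) = g, p(q(h)) = p(b) = a, p(q(i)) = p(f) = d, p(q(j)) = p(c) = c.
Hence p ∘ q = [i e b h j f g a d c].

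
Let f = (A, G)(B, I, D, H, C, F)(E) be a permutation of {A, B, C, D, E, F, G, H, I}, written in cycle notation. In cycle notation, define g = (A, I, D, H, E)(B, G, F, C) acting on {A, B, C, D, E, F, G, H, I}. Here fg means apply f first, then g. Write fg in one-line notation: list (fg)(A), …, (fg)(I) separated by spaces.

F D C E A G I B H

Chase each element through f then g: A → G → F; B → I → D; C → F → C; D → H → E; E → E → A; F → B → G; G → A → I; H → C → B; I → D → H.
So fg in one-line form is F D C E A G I B H.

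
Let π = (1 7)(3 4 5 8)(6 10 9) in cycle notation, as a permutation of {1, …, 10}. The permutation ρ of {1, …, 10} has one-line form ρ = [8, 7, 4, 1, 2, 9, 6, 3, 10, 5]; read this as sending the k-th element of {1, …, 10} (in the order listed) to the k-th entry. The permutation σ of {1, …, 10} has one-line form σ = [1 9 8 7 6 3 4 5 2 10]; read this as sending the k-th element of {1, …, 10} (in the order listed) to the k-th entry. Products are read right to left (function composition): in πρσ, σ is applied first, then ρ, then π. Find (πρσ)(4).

Chase 4: σ(4) = 7; ρ(7) = 6; π(6) = 10. Hence (πρσ)(4) = 10.

10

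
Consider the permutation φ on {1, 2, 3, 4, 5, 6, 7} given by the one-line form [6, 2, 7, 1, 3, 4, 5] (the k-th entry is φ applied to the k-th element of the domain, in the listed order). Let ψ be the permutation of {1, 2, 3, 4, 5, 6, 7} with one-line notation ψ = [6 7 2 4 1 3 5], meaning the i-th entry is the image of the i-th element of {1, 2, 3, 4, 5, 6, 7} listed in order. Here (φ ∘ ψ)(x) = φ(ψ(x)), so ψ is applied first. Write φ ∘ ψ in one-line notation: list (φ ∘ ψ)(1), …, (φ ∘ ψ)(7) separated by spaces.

4 5 2 1 6 7 3

For each element, apply ψ then φ: 1 → 6 → 4; 2 → 7 → 5; 3 → 2 → 2; 4 → 4 → 1; 5 → 1 → 6; 6 → 3 → 7; 7 → 5 → 3.
So φ ∘ ψ in one-line form is 4 5 2 1 6 7 3.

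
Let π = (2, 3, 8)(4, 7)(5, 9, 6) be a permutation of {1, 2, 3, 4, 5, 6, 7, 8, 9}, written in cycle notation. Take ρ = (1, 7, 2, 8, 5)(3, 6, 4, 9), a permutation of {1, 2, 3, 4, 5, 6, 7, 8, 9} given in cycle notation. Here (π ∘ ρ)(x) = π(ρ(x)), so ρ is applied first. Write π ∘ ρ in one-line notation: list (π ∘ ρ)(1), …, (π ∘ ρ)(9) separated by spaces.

4 2 5 6 1 7 3 9 8

Chase each element through ρ then π: 1 → 7 → 4; 2 → 8 → 2; 3 → 6 → 5; 4 → 9 → 6; 5 → 1 → 1; 6 → 4 → 7; 7 → 2 → 3; 8 → 5 → 9; 9 → 3 → 8.
So π ∘ ρ in one-line form is 4 2 5 6 1 7 3 9 8.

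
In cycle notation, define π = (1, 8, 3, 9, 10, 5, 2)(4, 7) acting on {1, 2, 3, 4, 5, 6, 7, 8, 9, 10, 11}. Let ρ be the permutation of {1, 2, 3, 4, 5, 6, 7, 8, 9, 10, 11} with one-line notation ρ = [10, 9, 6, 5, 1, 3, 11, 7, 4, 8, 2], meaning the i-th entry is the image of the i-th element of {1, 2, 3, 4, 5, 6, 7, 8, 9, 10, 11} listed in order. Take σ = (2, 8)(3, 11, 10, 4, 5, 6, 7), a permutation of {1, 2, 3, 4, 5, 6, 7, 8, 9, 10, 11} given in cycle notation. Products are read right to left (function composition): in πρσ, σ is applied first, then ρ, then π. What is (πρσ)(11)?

3

Chase 11: σ(11) = 10; ρ(10) = 8; π(8) = 3. Hence (πρσ)(11) = 3.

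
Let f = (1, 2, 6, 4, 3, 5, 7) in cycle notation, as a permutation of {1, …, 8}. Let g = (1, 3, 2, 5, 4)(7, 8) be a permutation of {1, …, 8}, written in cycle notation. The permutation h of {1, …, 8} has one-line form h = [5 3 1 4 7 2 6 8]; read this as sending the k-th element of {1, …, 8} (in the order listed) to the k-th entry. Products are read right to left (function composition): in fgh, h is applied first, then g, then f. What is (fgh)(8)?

Chase 8: h(8) = 8; g(8) = 7; f(7) = 1. Hence (fgh)(8) = 1.

1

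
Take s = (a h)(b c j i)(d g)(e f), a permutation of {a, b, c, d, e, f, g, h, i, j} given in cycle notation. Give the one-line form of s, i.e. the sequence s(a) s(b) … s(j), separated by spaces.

h c j g f e d a b i

Image by image: a→h, b→c, c→j, d→g, e→f, f→e, g→d, h→a, i→b, j→i.
So the one-line form is h c j g f e d a b i.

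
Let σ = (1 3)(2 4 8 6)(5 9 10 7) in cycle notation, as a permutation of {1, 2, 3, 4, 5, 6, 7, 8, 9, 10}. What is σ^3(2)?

6

2 lies in the 4-cycle (2 4 8 6).
Advancing 3 steps from 2: 2 → 4 → 8 → 6.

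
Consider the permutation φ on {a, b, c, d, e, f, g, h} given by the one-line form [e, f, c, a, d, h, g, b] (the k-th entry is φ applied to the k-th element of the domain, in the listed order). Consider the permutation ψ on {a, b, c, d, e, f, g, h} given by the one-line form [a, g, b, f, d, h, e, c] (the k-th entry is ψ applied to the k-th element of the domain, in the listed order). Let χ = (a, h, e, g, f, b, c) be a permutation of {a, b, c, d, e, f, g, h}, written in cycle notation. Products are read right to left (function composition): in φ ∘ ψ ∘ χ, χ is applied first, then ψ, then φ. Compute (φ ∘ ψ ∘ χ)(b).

(φ ∘ ψ ∘ χ)(b) = φ(ψ(χ(b))). χ(b) = c, then ψ(c) = b, then φ(b) = f, so the result is f.

f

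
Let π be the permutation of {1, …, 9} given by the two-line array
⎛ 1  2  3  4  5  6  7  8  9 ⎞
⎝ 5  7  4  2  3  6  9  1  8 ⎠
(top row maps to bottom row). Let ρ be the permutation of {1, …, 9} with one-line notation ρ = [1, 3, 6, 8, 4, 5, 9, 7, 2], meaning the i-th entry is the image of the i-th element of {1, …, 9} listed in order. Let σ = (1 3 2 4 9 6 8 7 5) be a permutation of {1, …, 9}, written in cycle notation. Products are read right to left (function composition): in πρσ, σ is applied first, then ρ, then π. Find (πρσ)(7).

2

(πρσ)(7) = π(ρ(σ(7))). σ(7) = 5, then ρ(5) = 4, then π(4) = 2, so the result is 2.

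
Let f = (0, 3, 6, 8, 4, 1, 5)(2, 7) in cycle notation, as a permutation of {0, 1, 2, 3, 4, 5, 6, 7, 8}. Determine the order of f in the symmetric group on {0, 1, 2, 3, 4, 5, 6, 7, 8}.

14

The cycle type of f is (7, 2).
The order is lcm(7, 2) = 14.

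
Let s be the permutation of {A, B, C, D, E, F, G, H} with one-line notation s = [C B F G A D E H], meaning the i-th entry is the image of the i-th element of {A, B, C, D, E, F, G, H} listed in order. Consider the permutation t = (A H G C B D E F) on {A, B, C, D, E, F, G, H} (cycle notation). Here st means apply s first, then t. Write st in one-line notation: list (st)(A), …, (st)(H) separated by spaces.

For each element, apply s then t: A → C → B; B → B → D; C → F → A; D → G → C; E → A → H; F → D → E; G → E → F; H → H → G.
Collecting the images, st = [B D A C H E F G].

B D A C H E F G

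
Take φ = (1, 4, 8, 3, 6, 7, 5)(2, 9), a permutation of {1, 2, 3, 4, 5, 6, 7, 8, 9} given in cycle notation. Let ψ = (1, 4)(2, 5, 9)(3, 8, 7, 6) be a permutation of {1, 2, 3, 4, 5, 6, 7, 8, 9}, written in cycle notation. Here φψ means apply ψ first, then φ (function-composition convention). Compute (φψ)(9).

(φψ)(9) = φ(ψ(9)). ψ(9) = 2, then φ(2) = 9. So (φψ)(9) = 9.

9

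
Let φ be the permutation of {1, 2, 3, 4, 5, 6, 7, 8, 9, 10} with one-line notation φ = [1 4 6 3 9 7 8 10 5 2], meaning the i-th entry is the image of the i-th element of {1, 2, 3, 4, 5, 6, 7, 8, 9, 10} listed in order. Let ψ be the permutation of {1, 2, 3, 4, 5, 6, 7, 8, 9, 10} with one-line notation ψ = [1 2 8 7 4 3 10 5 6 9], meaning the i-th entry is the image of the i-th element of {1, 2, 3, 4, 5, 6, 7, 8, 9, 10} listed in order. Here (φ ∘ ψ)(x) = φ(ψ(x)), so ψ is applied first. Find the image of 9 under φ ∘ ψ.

(φ ∘ ψ)(9) = φ(ψ(9)). ψ(9) = 6, then φ(6) = 7. So (φ ∘ ψ)(9) = 7.

7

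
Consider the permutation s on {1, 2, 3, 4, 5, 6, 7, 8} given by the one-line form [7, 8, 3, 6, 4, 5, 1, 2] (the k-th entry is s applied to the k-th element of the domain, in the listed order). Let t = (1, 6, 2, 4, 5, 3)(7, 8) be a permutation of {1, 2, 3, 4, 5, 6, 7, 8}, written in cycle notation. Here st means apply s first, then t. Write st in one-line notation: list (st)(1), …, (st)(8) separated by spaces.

8 7 1 2 5 3 6 4

(st)(x) = t(s(x)). Computing each image: t(s(1)) = t(7) = 8, t(s(2)) = t(8) = 7, t(s(3)) = t(3) = 1, t(s(4)) = t(6) = 2, t(s(5)) = t(4) = 5, t(s(6)) = t(5) = 3, t(s(7)) = t(1) = 6, t(s(8)) = t(2) = 4.
Hence st = [8 7 1 2 5 3 6 4].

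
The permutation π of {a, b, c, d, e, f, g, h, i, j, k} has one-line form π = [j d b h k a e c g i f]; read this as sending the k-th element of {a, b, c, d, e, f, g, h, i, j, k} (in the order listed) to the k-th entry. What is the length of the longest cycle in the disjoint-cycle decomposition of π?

Decomposing into disjoint cycles gives (a, j, i, g, e, k, f)(b, d, h, c); the longest has length 7.

7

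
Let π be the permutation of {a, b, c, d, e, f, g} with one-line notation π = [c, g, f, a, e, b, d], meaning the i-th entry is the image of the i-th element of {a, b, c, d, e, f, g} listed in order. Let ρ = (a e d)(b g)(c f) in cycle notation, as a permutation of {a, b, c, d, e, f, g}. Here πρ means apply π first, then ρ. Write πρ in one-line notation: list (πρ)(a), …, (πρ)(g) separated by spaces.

f b c e d g a

Chase each element through π then ρ: a → c → f; b → g → b; c → f → c; d → a → e; e → e → d; f → b → g; g → d → a.
Collecting the images, πρ = [f b c e d g a].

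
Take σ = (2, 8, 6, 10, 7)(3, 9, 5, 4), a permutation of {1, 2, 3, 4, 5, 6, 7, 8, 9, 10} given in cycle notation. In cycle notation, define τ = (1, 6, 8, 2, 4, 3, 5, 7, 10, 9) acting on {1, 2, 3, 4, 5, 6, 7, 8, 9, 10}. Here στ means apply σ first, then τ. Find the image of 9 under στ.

(στ)(9) = τ(σ(9)). σ(9) = 5, then τ(5) = 7. So (στ)(9) = 7.

7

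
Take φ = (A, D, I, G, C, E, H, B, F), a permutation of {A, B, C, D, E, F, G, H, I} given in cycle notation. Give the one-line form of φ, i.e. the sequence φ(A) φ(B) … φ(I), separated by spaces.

Reading each image from the cycles: A↦D, B↦F, C↦E, D↦I, E↦H, F↦A, G↦C, H↦B, I↦G.
Listing these in domain order gives D F E I H A C B G.

D F E I H A C B G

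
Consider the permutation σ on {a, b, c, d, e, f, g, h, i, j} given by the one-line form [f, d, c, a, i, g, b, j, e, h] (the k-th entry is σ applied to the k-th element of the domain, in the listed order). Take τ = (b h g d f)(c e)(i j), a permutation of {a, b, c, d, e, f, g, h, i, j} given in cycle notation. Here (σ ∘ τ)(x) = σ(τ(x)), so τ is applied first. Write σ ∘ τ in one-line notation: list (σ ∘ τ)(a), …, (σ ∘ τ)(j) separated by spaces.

f j i g c d a b h e

(σ ∘ τ)(x) = σ(τ(x)). Computing each image: σ(τ(a)) = σ(a) = f, σ(τ(b)) = σ(h) = j, σ(τ(c)) = σ(e) = i, σ(τ(d)) = σ(f) = g, σ(τ(e)) = σ(c) = c, σ(τ(f)) = σ(b) = d, σ(τ(g)) = σ(d) = a, σ(τ(h)) = σ(g) = b, σ(τ(i)) = σ(j) = h, σ(τ(j)) = σ(i) = e.
Hence σ ∘ τ = [f j i g c d a b h e].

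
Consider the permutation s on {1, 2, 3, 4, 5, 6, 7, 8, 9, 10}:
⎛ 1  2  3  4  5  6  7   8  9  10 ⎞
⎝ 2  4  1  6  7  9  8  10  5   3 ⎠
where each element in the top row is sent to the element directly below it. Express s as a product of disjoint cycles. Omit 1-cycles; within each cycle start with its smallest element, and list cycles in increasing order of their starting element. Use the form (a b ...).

(1 2 4 6 9 5 7 8 10 3)

From 1: 1 → 2 → 4 → 6 → 9 → 5 → 7 → 8 → 10 → 3 → 1, closing the cycle (1 2 4 6 9 5 7 8 10 3).
Continuing from each remaining unvisited element yields (1 2 4 6 9 5 7 8 10 3).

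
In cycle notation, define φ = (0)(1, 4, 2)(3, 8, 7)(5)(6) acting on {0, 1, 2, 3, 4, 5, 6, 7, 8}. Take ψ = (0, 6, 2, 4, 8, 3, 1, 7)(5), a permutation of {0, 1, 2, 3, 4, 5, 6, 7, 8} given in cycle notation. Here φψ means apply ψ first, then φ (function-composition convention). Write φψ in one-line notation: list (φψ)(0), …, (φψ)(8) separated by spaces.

Chase each element through ψ then φ: 0 → 6 → 6; 1 → 7 → 3; 2 → 4 → 2; 3 → 1 → 4; 4 → 8 → 7; 5 → 5 → 5; 6 → 2 → 1; 7 → 0 → 0; 8 → 3 → 8.
So φψ in one-line form is 6 3 2 4 7 5 1 0 8.

6 3 2 4 7 5 1 0 8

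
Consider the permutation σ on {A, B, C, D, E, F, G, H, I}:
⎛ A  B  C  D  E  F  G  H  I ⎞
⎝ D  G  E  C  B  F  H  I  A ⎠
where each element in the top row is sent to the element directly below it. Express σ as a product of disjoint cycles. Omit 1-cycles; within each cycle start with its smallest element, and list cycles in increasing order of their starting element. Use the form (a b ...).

Start at A and follow images: A → D → C → E → B → G → H → I → A, giving the cycle (A D C E B G H I).
Repeating from the next unused element and collecting all non-trivial cycles gives (A D C E B G H I).

(A D C E B G H I)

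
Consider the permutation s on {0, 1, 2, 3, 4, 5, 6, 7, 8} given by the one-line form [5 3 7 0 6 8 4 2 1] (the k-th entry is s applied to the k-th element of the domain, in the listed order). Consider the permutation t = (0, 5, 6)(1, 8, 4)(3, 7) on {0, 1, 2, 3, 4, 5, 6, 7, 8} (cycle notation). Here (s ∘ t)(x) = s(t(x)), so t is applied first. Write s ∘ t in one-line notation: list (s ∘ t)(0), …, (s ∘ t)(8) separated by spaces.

(s ∘ t)(x) = s(t(x)). Computing each image: s(t(0)) = s(5) = 8, s(t(1)) = s(8) = 1, s(t(2)) = s(2) = 7, s(t(3)) = s(7) = 2, s(t(4)) = s(1) = 3, s(t(5)) = s(6) = 4, s(t(6)) = s(0) = 5, s(t(7)) = s(3) = 0, s(t(8)) = s(4) = 6.
Hence s ∘ t = [8 1 7 2 3 4 5 0 6].

8 1 7 2 3 4 5 0 6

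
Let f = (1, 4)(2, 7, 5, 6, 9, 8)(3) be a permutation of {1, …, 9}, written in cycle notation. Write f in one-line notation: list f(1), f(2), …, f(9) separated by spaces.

Reading each image from the cycles: 1↦4, 2↦7, 3↦3, 4↦1, 5↦6, 6↦9, 7↦5, 8↦2, 9↦8.
Listing these in domain order gives 4 7 3 1 6 9 5 2 8.

4 7 3 1 6 9 5 2 8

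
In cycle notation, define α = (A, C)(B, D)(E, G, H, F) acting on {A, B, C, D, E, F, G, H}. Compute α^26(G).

G lies in the 4-cycle (E, G, H, F).
On a 4-cycle, α^4 is the identity, so α^26 = α^2 there (26 ≡ 2 mod 4).
Advancing 2 steps from G: G → H → F.

F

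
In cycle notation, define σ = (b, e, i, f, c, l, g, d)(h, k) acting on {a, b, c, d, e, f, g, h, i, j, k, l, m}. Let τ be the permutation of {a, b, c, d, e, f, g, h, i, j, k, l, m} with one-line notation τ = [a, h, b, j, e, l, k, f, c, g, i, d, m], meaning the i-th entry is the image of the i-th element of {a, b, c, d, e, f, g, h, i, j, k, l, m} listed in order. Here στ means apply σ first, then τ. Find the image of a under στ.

a

(στ)(a) = τ(σ(a)). σ(a) = a, then τ(a) = a. So (στ)(a) = a.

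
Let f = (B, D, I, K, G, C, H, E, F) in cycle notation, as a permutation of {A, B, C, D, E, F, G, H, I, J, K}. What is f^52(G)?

G lies in the 9-cycle (B, D, I, K, G, C, H, E, F).
Powers repeat with period 9 on this cycle, and 52 mod 9 = 7, so f^52(G) = f^7(G).
Stepping 7 places around the cycle: G → C → H → E → F → B → D → I.

I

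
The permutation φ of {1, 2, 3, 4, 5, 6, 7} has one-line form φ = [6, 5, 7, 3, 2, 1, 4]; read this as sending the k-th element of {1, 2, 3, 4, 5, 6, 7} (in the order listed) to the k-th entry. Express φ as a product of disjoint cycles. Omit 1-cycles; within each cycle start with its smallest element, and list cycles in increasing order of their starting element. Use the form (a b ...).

Start at 1 and follow images: 1 → 6 → 1, giving the cycle (1 6).
Continuing from each remaining unvisited element yields (1 6)(2 5)(3 7 4).

(1 6)(2 5)(3 7 4)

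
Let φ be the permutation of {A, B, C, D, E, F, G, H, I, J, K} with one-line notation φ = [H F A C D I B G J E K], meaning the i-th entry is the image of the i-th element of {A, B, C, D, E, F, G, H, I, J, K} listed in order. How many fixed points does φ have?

1

The fixed points (elements with φ(x) = x) are {K}, so there is 1.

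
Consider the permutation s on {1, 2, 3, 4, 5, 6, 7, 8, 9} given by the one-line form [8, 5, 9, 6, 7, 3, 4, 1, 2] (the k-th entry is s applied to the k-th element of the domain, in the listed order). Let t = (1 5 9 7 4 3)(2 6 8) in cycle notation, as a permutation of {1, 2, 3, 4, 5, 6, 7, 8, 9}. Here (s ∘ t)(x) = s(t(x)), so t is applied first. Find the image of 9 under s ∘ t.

t(9) = 7, then s(7) = 4; composing gives (s ∘ t)(9) = 4.

4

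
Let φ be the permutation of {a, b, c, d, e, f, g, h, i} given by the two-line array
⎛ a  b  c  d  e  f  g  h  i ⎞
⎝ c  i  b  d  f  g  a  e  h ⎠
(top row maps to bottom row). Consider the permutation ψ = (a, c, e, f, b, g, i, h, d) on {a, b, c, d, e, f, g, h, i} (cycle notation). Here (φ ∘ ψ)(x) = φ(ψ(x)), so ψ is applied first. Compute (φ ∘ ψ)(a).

b

ψ(a) = c, then φ(c) = b; composing gives (φ ∘ ψ)(a) = b.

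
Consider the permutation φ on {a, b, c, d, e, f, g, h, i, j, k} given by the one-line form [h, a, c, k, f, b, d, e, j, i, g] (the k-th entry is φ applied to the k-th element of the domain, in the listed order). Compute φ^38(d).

Tracing d → k → … returns to d after 3 steps, so d lies in a 3-cycle (d, k, g).
Since the cycle has length 3, φ^38 acts on it the same as φ^2 (38 mod 3 = 2).
Advancing 2 steps from d: d → k → g.

g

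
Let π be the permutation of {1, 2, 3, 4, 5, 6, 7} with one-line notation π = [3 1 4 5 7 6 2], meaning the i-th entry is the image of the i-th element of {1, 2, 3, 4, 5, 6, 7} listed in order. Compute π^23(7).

5

Tracing 7 → 2 → … returns to 7 after 6 steps, so 7 lies in a 6-cycle (1 3 4 5 7 2).
Since the cycle has length 6, π^23 acts on it the same as π^5 (23 mod 6 = 5).
Advancing 5 steps from 7: 7 → 2 → 1 → 3 → 4 → 5.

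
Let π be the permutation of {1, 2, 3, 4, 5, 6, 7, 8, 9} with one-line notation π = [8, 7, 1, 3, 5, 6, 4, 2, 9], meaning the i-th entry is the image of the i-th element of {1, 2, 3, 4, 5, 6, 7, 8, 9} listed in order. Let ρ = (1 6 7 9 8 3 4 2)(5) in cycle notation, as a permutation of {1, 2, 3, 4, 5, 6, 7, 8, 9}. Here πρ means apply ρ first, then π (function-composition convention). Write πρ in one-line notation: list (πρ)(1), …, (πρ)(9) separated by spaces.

6 8 3 7 5 4 9 1 2

Chase each element through ρ then π: 1 → 6 → 6; 2 → 1 → 8; 3 → 4 → 3; 4 → 2 → 7; 5 → 5 → 5; 6 → 7 → 4; 7 → 9 → 9; 8 → 3 → 1; 9 → 8 → 2.
Collecting the images, πρ = [6 8 3 7 5 4 9 1 2].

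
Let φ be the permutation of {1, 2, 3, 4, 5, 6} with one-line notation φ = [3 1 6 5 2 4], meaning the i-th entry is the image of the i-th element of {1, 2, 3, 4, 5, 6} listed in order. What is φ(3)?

3 is element number 3 of the domain, and entry number 3 of the one-line form is 6, so φ(3) = 6.

6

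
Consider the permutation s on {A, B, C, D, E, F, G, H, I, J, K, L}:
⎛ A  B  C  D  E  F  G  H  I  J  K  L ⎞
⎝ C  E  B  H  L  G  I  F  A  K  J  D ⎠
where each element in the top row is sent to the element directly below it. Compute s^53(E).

H

Tracing E → L → … returns to E after 10 steps, so E lies in a 10-cycle (A C B E L D H F G I).
On a 10-cycle, s^10 is the identity, so s^53 = s^3 there (53 ≡ 3 mod 10).
Stepping 3 places around the cycle: E → L → D → H.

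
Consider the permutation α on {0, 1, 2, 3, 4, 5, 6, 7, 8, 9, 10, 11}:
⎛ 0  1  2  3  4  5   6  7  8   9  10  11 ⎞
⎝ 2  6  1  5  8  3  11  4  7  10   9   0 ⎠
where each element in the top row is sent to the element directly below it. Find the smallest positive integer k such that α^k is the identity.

Writing α as disjoint cycles, the cycle lengths are 5, 3, 2, 2.
Since disjoint cycles commute, ord(α) = lcm(5, 3, 2, 2) = 30.

30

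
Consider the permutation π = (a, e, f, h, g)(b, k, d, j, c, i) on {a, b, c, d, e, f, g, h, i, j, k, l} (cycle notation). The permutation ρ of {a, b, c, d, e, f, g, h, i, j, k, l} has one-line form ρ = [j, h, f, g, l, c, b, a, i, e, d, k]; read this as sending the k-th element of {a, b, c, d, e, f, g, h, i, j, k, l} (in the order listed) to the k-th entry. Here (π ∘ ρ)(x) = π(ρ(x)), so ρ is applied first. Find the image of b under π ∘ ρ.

g

First apply ρ: ρ(b) = h, then π(h) = g. Thus (π ∘ ρ)(b) = g.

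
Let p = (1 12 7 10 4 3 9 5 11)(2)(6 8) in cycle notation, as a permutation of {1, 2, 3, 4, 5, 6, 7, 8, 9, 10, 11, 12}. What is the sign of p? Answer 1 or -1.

-1

The cycle lengths are 9, 2, 1.
A cycle is odd iff its length is even; p has 1 even-length cycle, so sgn(p) = (−1)^1 and p is odd.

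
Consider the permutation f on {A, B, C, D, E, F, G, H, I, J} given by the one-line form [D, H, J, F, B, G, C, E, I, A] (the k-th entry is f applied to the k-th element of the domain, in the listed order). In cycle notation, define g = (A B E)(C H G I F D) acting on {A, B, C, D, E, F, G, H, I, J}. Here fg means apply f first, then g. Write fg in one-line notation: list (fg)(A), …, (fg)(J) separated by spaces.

Chase each element through f then g: A → D → C; B → H → G; C → J → J; D → F → D; E → B → E; F → G → I; G → C → H; H → E → A; I → I → F; J → A → B.
Collecting the images, fg = [C G J D E I H A F B].

C G J D E I H A F B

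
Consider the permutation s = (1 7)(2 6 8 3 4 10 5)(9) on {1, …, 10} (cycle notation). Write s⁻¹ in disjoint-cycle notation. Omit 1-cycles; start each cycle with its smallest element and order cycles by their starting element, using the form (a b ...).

(1 7)(2 5 10 4 3 8 6)

If s sends a → b within a cycle, s⁻¹ sends b → a; equivalently, reverse each cycle.
After reversing and putting each cycle's least element first, s⁻¹ = (1 7)(2 5 10 4 3 8 6).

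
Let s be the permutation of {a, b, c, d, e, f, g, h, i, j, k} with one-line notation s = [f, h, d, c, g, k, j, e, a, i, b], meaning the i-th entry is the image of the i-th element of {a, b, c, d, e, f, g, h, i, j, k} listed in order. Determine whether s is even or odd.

odd

In disjoint-cycle form the cycle lengths are 9, 2.
A cycle is odd iff its length is even; s has 1 even-length cycle, so sgn(s) = (−1)^1 and s is odd.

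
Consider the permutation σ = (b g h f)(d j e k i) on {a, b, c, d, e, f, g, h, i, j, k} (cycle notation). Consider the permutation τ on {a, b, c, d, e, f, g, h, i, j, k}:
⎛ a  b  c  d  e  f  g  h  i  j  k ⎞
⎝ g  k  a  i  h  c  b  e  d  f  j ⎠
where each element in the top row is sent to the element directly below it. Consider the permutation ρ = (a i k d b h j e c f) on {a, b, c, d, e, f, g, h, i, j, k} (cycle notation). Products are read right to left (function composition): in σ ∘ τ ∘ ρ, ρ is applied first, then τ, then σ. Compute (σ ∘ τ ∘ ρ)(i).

(σ ∘ τ ∘ ρ)(i) = σ(τ(ρ(i))). ρ(i) = k, then τ(k) = j, then σ(j) = e, so the result is e.

e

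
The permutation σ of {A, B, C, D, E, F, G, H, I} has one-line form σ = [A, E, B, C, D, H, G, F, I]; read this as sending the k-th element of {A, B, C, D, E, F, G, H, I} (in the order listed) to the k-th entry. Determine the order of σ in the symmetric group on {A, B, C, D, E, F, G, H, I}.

The disjoint-cycle form of σ has cycle lengths 4, 2, 1, 1, 1.
The order of σ is the least common multiple of its cycle lengths: lcm(4, 2) = 4.

4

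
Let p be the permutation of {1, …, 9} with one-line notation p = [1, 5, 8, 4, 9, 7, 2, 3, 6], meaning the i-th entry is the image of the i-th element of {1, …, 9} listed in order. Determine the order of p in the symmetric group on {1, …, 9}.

Decomposing into disjoint cycles gives cycle lengths 5, 2, 1, 1.
The order of p is the least common multiple of its cycle lengths: lcm(5, 2) = 10.

10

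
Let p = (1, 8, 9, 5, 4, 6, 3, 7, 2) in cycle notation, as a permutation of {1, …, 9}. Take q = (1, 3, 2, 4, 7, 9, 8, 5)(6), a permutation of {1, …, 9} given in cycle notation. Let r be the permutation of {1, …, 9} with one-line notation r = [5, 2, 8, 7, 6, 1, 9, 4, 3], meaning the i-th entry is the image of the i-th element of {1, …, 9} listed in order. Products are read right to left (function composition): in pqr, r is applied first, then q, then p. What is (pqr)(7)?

9

(pqr)(7) = p(q(r(7))). r(7) = 9, then q(9) = 8, then p(8) = 9, so the result is 9.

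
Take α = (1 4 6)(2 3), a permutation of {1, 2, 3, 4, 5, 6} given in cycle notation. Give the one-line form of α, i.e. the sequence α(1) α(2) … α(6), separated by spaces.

Reading each image from the cycles: 1→4, 2→3, 3→2, 4→6, 5→5, 6→1.
So the one-line form is 4 3 2 6 5 1.

4 3 2 6 5 1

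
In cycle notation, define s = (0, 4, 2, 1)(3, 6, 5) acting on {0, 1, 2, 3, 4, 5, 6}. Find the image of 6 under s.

5

6 appears in (3, 6, 5); the next entry (wrapping around) is 5.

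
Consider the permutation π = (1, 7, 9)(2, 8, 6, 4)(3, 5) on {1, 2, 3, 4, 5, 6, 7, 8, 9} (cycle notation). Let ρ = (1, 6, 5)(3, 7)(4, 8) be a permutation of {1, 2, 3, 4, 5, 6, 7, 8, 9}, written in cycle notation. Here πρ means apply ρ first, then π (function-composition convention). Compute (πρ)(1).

ρ(1) = 6, then π(6) = 4; composing gives (πρ)(1) = 4.

4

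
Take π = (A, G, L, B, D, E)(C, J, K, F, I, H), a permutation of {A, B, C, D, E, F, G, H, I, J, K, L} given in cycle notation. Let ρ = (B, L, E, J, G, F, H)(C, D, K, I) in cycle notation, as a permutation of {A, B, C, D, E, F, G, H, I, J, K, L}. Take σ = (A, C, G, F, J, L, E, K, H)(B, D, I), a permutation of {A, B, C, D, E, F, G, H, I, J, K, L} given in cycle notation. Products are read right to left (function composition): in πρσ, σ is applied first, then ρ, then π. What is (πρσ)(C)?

Chase C: σ(C) = G; ρ(G) = F; π(F) = I. Hence (πρσ)(C) = I.

I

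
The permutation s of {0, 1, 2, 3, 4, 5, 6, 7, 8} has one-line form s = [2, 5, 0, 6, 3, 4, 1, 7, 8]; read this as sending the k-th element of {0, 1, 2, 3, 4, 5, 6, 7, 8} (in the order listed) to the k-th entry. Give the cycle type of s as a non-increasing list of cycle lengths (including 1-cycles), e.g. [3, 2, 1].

The disjoint cycles are (0, 2)(1, 5, 4, 3, 6)(7)(8), with lengths 5, 2, 1, 1 in non-increasing order.

[5, 2, 1, 1]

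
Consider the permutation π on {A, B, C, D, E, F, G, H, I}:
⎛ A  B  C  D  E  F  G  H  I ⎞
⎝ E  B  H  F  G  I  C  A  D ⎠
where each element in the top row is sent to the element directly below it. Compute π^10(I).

D

Tracing I → D → … returns to I after 3 steps, so I lies in a 3-cycle (D F I).
On a 3-cycle, π^3 is the identity, so π^10 = π^1 there (10 ≡ 1 mod 3).
Stepping 1 place around the cycle: I → D.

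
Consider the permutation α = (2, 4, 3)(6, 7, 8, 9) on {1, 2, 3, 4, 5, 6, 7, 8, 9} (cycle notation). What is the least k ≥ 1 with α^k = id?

The disjoint cycles have lengths 4, 3, 1, 1.
The order is lcm(4, 3) = 12.

12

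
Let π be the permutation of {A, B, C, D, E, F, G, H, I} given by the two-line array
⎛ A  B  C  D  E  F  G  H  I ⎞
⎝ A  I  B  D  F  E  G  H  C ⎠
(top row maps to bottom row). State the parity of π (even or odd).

odd

In disjoint-cycle form the cycle lengths are 3, 2, 1, 1, 1, 1.
A cycle is odd iff its length is even; π has 1 even-length cycle, so sgn(π) = (−1)^1 and π is odd.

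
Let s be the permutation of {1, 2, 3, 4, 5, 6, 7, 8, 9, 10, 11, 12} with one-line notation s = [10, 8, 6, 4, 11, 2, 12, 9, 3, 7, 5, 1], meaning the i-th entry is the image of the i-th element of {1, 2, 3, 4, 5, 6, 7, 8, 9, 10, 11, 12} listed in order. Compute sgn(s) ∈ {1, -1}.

1

In disjoint-cycle form the cycle lengths are 5, 4, 2, 1.
A cycle is odd iff its length is even; s has 2 even-length cycles, so sgn(s) = (−1)^2 and s is even.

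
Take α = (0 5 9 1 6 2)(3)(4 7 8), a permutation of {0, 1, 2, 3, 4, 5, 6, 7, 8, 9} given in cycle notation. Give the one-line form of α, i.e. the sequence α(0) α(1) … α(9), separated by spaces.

5 6 0 3 7 9 2 8 4 1

Image by image: 0↦5, 1↦6, 2↦0, 3↦3, 4↦7, 5↦9, 6↦2, 7↦8, 8↦4, 9↦1.
Listing these in domain order gives 5 6 0 3 7 9 2 8 4 1.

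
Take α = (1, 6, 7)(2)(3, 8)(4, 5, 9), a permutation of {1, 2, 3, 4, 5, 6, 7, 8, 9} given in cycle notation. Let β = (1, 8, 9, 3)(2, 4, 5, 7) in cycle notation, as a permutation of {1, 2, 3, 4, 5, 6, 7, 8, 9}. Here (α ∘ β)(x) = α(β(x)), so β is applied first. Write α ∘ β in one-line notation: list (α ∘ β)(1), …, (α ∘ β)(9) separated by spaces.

Chase each element through β then α: 1 → 8 → 3; 2 → 4 → 5; 3 → 1 → 6; 4 → 5 → 9; 5 → 7 → 1; 6 → 6 → 7; 7 → 2 → 2; 8 → 9 → 4; 9 → 3 → 8.
Collecting the images, α ∘ β = [3 5 6 9 1 7 2 4 8].

3 5 6 9 1 7 2 4 8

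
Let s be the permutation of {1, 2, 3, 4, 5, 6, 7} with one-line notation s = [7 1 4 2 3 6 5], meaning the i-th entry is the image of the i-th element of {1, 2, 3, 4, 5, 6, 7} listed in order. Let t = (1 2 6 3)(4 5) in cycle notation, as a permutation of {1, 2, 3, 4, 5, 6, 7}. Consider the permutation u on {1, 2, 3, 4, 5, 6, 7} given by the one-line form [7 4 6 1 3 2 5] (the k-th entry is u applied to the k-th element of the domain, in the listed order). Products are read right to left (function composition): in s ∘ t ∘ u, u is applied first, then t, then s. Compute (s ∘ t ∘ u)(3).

4

(s ∘ t ∘ u)(3) = s(t(u(3))). u(3) = 6, then t(6) = 3, then s(3) = 4, so the result is 4.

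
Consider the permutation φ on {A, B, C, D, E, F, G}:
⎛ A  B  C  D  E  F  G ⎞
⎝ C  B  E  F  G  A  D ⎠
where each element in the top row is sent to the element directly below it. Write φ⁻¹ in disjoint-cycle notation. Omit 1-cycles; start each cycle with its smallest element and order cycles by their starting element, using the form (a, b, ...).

(A, F, D, G, E, C)

The cycle decomposition of φ is (A, C, E, G, D, F).
Reversing each cycle (and rotating so the smallest element leads) gives φ⁻¹ = (A, F, D, G, E, C).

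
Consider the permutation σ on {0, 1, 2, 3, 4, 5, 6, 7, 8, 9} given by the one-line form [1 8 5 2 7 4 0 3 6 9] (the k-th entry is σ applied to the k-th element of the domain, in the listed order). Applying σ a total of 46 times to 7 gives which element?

3

Tracing 7 → 3 → … returns to 7 after 5 steps, so 7 lies in a 5-cycle (2, 5, 4, 7, 3).
On a 5-cycle, σ^5 is the identity, so σ^46 = σ^1 there (46 ≡ 1 mod 5).
Advancing 1 step from 7: 7 → 3.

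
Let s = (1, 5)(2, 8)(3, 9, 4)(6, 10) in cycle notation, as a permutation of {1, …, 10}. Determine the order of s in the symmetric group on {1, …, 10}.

6

The cycle type of s is (3, 2, 2, 2, 1).
The order of s is the least common multiple of its cycle lengths: lcm(3, 2, 2, 2) = 6.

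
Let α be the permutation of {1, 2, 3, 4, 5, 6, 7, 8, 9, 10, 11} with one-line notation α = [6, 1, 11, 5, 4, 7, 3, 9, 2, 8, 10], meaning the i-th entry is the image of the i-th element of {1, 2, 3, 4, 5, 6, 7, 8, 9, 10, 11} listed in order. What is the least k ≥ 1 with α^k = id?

18

Decomposing into disjoint cycles gives cycle lengths 9, 2.
The order is lcm(9, 2) = 18.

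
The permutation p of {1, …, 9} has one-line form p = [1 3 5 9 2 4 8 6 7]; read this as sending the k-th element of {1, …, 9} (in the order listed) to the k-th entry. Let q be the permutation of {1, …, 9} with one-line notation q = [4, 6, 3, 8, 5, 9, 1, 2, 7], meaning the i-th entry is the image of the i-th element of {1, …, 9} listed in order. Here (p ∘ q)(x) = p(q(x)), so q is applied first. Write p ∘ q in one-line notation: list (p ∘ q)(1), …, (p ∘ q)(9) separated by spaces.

For each element, apply q then p: 1 → 4 → 9; 2 → 6 → 4; 3 → 3 → 5; 4 → 8 → 6; 5 → 5 → 2; 6 → 9 → 7; 7 → 1 → 1; 8 → 2 → 3; 9 → 7 → 8.
So p ∘ q in one-line form is 9 4 5 6 2 7 1 3 8.

9 4 5 6 2 7 1 3 8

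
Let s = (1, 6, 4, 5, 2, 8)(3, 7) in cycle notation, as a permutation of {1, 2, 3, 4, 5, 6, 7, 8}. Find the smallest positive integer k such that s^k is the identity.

The cycle type of s is (6, 2).
The order is lcm(6, 2) = 6.

6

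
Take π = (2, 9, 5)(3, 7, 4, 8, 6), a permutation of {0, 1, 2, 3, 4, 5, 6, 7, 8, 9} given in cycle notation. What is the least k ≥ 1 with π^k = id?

The disjoint cycles have lengths 5, 3, 1, 1.
The order is lcm(5, 3) = 15.

15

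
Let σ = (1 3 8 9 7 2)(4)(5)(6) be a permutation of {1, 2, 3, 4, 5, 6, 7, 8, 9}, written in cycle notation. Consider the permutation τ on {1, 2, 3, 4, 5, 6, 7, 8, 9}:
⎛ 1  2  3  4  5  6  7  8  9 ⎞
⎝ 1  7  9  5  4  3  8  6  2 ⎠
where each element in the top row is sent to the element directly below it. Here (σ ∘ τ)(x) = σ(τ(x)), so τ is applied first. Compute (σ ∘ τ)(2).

τ(2) = 7, then σ(7) = 2; composing gives (σ ∘ τ)(2) = 2.

2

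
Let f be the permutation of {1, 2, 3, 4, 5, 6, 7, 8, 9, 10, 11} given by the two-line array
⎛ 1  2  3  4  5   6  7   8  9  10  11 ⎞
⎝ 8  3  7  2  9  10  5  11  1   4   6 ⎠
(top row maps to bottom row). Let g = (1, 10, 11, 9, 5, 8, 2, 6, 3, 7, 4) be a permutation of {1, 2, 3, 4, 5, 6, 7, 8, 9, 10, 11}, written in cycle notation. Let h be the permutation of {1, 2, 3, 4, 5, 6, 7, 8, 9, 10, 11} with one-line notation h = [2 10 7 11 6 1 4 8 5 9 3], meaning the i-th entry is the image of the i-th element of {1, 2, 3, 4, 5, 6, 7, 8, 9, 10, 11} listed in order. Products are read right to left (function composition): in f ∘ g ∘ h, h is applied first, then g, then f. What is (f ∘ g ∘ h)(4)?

Chase 4: h(4) = 11; g(11) = 9; f(9) = 1. Hence (f ∘ g ∘ h)(4) = 1.

1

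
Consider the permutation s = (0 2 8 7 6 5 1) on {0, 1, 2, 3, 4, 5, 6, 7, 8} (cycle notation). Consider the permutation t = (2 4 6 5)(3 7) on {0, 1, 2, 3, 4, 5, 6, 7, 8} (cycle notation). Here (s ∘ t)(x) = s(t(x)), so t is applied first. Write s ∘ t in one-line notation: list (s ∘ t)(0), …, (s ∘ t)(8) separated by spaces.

(s ∘ t)(x) = s(t(x)). Computing each image: s(t(0)) = s(0) = 2, s(t(1)) = s(1) = 0, s(t(2)) = s(4) = 4, s(t(3)) = s(7) = 6, s(t(4)) = s(6) = 5, s(t(5)) = s(2) = 8, s(t(6)) = s(5) = 1, s(t(7)) = s(3) = 3, s(t(8)) = s(8) = 7.
Hence s ∘ t = [2 0 4 6 5 8 1 3 7].

2 0 4 6 5 8 1 3 7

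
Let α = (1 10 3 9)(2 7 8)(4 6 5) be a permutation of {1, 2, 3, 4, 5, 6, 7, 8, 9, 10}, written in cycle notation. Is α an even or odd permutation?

The cycle lengths are 4, 3, 3.
A cycle of length ℓ contributes ℓ−1 transpositions, so α is a product of 3 + 2 + 2 = 7 transpositions — odd.

odd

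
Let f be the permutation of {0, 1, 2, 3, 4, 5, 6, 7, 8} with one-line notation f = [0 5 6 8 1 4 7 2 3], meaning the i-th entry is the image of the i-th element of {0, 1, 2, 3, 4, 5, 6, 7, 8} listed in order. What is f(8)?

3

8 is element number 9 of the domain, and entry number 9 of the one-line form is 3, so f(8) = 3.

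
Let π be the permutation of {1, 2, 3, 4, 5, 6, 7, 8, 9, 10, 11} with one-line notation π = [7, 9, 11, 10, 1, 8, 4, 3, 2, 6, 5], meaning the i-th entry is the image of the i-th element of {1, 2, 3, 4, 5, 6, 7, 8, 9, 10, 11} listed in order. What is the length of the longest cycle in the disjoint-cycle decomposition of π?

Decomposing into disjoint cycles gives (1, 7, 4, 10, 6, 8, 3, 11, 5)(2, 9); the longest has length 9.

9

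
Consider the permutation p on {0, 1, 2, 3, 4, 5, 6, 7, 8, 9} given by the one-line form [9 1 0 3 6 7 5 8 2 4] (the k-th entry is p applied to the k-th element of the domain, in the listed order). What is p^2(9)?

Tracing 9 → 4 → … returns to 9 after 8 steps, so 9 lies in an 8-cycle (0, 9, 4, 6, 5, 7, 8, 2).
Advancing 2 steps from 9: 9 → 4 → 6.

6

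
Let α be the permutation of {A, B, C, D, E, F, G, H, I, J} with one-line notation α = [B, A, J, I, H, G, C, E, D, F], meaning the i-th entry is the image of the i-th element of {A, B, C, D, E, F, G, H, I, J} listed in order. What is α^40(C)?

C

Tracing C → J → … returns to C after 4 steps, so C lies in a 4-cycle (C, J, F, G).
Powers repeat with period 4 on this cycle, and 40 mod 4 = 0, so α^40(C) = α^0(C).
So α^40(C) = C.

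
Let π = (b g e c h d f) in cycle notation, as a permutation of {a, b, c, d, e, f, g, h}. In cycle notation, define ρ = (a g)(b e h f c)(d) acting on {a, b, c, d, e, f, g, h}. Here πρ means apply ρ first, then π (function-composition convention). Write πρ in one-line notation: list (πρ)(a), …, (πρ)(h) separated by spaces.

(πρ)(x) = π(ρ(x)). Computing each image: π(ρ(a)) = π(g) = e, π(ρ(b)) = π(e) = c, π(ρ(c)) = π(b) = g, π(ρ(d)) = π(d) = f, π(ρ(e)) = π(h) = d, π(ρ(f)) = π(c) = h, π(ρ(g)) = π(a) = a, π(ρ(h)) = π(f) = b.
Hence πρ = [e c g f d h a b].

e c g f d h a b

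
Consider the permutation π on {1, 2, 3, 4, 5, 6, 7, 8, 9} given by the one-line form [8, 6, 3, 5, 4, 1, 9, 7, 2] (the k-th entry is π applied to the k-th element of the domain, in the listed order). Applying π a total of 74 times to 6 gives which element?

8

Tracing 6 → 1 → … returns to 6 after 6 steps, so 6 lies in a 6-cycle (1, 8, 7, 9, 2, 6).
Since the cycle has length 6, π^74 acts on it the same as π^2 (74 mod 6 = 2).
Advancing 2 steps from 6: 6 → 1 → 8.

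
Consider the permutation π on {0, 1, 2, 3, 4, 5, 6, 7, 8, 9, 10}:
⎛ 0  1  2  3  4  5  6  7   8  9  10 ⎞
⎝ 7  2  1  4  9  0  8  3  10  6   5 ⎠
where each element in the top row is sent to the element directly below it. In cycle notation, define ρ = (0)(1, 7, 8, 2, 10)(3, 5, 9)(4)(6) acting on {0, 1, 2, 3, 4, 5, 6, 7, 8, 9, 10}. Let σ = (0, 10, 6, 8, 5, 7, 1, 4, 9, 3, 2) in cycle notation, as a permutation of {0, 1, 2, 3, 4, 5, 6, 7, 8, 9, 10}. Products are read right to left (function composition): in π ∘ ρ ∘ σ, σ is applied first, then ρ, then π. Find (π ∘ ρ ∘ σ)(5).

Apply the permutations in order: σ(5) = 7, then ρ(7) = 8, then π(8) = 10. So (π ∘ ρ ∘ σ)(5) = 10.

10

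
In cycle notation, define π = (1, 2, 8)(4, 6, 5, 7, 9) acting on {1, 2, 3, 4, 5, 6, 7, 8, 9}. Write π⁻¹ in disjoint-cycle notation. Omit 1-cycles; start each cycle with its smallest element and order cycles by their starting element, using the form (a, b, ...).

If π sends a → b within a cycle, π⁻¹ sends b → a; equivalently, reverse each cycle.
After reversing and putting each cycle's least element first, π⁻¹ = (1, 8, 2)(4, 9, 7, 5, 6).

(1, 8, 2)(4, 9, 7, 5, 6)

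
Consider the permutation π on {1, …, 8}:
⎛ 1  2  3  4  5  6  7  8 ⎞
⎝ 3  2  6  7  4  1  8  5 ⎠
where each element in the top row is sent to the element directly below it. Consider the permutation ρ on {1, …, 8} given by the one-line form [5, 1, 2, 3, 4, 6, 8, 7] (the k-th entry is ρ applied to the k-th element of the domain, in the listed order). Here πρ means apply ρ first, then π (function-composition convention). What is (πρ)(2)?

3

(πρ)(2) = π(ρ(2)). ρ(2) = 1, then π(1) = 3. So (πρ)(2) = 3.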